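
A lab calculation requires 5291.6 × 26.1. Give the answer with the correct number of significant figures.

5291.6 × 26.1 = 138110.76
Multiplication/division keeps the fewest significant figures: 5291.6 → 5 s.f., 26.1 → 3 s.f.; limit is 3.
Rounded to 3 significant figures: 1.38 × 10⁵.

1.38 × 10⁵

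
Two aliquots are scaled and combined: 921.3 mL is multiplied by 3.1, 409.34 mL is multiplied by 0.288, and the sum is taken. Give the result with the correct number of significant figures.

3.0 × 10^3 mL

921.3 × 3.1 = 2856.03 → 2.9 × 10^3 mL (2 s.f., last digit at the 10^2 place).
409.34 × 0.288 = 117.88992 → 118 mL (3 s.f., last digit at the 10^0 place).
Sum: 2973.91992 mL; keep the coarser place, 10^2.
Result: 3.0 × 10^3 mL.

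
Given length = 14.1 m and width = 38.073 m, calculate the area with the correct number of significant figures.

area = 14.1 m × 38.073 m = 536.8293 m².
14.1 has 3 significant figures; 38.073 has 5.
Division/multiplication keeps the fewest: 3 significant figures.
Rounded: 537 m².

537 m²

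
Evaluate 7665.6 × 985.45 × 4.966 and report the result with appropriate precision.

7665.6 × 985.45 × 4.966 = 37513489.3723…
Multiplication/division keeps the fewest significant figures: 7665.6 → 5 s.f., 985.45 → 5 s.f., 4.966 → 4 s.f.; limit is 4.
Rounded to 4 significant figures: 3.751 × 10⁷.

3.751 × 10⁷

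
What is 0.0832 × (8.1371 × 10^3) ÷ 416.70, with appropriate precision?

1.62

0.0832 × (8.1371 × 10^3) ÷ 416.70 = 1.62468615311…
Multiplication/division keeps the fewest significant figures: 0.0832 → 3 s.f., 8.1371 × 10^3 → 5 s.f., 416.70 → 5 s.f.; limit is 3.
Rounded to 3 significant figures: 1.62.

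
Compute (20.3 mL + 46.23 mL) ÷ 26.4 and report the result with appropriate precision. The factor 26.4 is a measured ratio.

2.52 mL

20.3 mL + 46.23 mL = 66.53 mL; the sum is limited to 1 decimal place (3 s.f.).
Carrying full precision, 66.53 ÷ 26.4 = 2.52007575758… mL; 26.4 has 3 s.f., so the result keeps min(3, 3) = 3 s.f.
Rounded to 3 significant figures: 2.52 mL.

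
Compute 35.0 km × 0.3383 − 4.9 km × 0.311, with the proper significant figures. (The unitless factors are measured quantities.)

35.0 × 0.3383 = 11.8405 → 11.8 km (3 s.f., last digit at the 10^-1 place).
4.9 × 0.311 = 1.5239 → 1.5 km (2 s.f., last digit at the 10^-1 place).
Difference: 10.3166 km; keep the coarser place, 10^-1.
Result: 10.3 km.

10.3 km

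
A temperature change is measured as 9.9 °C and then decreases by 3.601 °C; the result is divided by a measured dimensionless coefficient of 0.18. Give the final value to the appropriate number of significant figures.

35 °C

9.9 °C − 3.601 °C = 6.299 °C; the difference is limited to 1 decimal place (2 s.f.).
Carrying full precision, 6.299 ÷ 0.18 = 34.9944444444… °C; 0.18 has 2 s.f., so the result keeps min(2, 2) = 2 s.f.
Rounded to 2 significant figures: 35 °C.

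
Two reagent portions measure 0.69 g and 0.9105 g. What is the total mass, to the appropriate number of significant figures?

0.69 g + 0.9105 g = 1.6005 g.
Addition/subtraction keeps the fewest decimal places: 0.69 → 2 decimal places, 0.9105 → 4 decimal places; limit is 2.
Rounded to 2 decimal places: 1.60 g.

1.60 g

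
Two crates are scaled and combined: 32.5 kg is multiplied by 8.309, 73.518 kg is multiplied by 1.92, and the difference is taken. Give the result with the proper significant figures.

32.5 × 8.309 = 270.0425 → 2.70 × 10^2 kg (3 s.f., last digit at the 10^0 place).
73.518 × 1.92 = 141.15456 → 141 kg (3 s.f., last digit at the 10^0 place).
Difference: 128.88794 kg; keep the coarser place, 10^0.
Result: 129 kg.

129 kg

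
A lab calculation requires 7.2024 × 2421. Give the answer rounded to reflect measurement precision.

7.2024 × 2421 = 17437.0104
Multiplication/division keeps the fewest significant figures: 7.2024 → 5 s.f., 2421 → 4 s.f.; limit is 4.
Rounded to 4 significant figures: 1.744 × 10^4.

1.744 × 10^4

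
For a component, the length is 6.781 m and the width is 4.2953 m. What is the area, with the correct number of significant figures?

area = 6.781 m × 4.2953 m = 29.1264293 m².
6.781 has 4 significant figures; 4.2953 has 5.
Division/multiplication keeps the fewest: 4 significant figures.
Rounded: 29.13 m².

29.13 m²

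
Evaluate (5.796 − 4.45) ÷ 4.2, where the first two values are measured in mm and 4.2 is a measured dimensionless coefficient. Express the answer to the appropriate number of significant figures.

5.796 mm − 4.45 mm = 1.346 mm; the difference is limited to 2 decimal places (3 s.f.).
Carrying full precision, 1.346 ÷ 4.2 = 0.320476190476… mm; 4.2 has 2 s.f., so the result keeps min(3, 2) = 2 s.f.
Rounded to 2 significant figures: 0.32 mm.

0.32 mm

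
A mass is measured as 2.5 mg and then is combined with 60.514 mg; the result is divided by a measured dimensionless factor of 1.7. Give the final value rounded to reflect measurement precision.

2.5 mg + 60.514 mg = 63.014 mg; the sum is limited to 1 decimal place (3 s.f.).
Carrying full precision, 63.014 ÷ 1.7 = 37.0670588235… mg; 1.7 has 2 s.f., so the result keeps min(3, 2) = 2 s.f.
Rounded to 2 significant figures: 37 mg.

37 mg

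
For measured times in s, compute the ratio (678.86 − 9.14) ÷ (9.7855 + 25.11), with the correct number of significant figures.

19.19

678.86 − 9.14 = 669.72, limited to 2 d.p. → 5 s.f.; 9.7855 + 25.11 = 34.8955, limited to 2 d.p. → 4 s.f.
Carrying full precision, 669.72 ÷ 34.8955 = 19.1921594475…; keep min(5, 4) = 4 s.f.
Rounded to 4 significant figures: 19.19.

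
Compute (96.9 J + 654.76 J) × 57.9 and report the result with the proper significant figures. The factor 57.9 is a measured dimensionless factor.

96.9 J + 654.76 J = 751.66 J; the sum is limited to 1 decimal place (4 s.f.).
Carrying full precision, 751.66 × 57.9 = 43521.114 J; 57.9 has 3 s.f., so the result keeps min(4, 3) = 3 s.f.
Rounded to 3 significant figures: 4.35 × 10⁴ J.

4.35 × 10⁴ J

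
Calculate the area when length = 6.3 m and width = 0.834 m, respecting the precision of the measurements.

area = 6.3 m × 0.834 m = 5.2542 m².
6.3 has 2 significant figures; 0.834 has 3.
Division/multiplication keeps the fewest: 2 significant figures.
Rounded: 5.3 m².

5.3 m²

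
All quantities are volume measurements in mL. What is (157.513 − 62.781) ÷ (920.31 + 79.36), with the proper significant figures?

157.513 − 62.781 = 94.732, limited to 3 d.p. → 5 s.f.; 920.31 + 79.36 = 999.67, limited to 2 d.p. → 5 s.f.
Carrying full precision, 94.732 ÷ 999.67 = 0.0947632718797…; keep min(5, 5) = 5 s.f.
Rounded to 5 significant figures: 0.094763.

0.094763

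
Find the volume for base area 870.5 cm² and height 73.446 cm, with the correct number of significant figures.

volume = 870.5 cm² × 73.446 cm = 63934.743 cm³.
870.5 has 4 significant figures; 73.446 has 5.
Division/multiplication keeps the fewest: 4 significant figures.
Rounded: 6.393 × 10⁴ cm³.

6.393 × 10⁴ cm³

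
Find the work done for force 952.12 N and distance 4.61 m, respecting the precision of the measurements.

work done = 952.12 N × 4.61 m = 4389.2732 J.
952.12 has 5 significant figures; 4.61 has 3.
Division/multiplication keeps the fewest: 3 significant figures.
Rounded: 4.39 × 10^3 J.

4.39 × 10^3 J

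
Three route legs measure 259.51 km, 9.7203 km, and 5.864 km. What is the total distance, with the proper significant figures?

259.51 km + 9.7203 km + 5.864 km = 275.0943 km.
Addition/subtraction keeps the fewest decimal places: 259.51 → 2 decimal places, 9.7203 → 4 decimal places, 5.864 → 3 decimal places; limit is 2.
Rounded to 2 decimal places: 275.09 km.

275.09 km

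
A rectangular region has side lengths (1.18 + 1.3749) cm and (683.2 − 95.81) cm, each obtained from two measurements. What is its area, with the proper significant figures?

1.50 × 10³ cm²

1.18 + 1.3749 = 2.5549, limited to 2 d.p. → 3 s.f.; 683.2 − 95.81 = 587.39, limited to 1 d.p. → 4 s.f.
Carrying full precision, 2.5549 × 587.39 = 1500.722711; keep min(3, 4) = 3 s.f.
Rounded to 3 significant figures: 1.50 × 10³ cm².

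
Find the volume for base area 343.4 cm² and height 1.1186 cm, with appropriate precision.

volume = 343.4 cm² × 1.1186 cm = 384.12724 cm³.
343.4 has 4 significant figures; 1.1186 has 5.
Division/multiplication keeps the fewest: 4 significant figures.
Rounded: 384.1 cm³.

384.1 cm³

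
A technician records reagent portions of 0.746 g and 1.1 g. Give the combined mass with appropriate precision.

0.746 g + 1.1 g = 1.846 g.
Addition/subtraction keeps the fewest decimal places: 0.746 → 3 decimal places, 1.1 → 1 decimal place; limit is 1.
Rounded to 1 decimal place: 1.8 g.

1.8 g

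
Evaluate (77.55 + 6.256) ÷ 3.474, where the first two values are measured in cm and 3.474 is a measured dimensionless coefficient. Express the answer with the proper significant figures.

24.12 cm

77.55 cm + 6.256 cm = 83.806 cm; the sum is limited to 2 decimal places (4 s.f.).
Carrying full precision, 83.806 ÷ 3.474 = 24.1237766264… cm; 3.474 has 4 s.f., so the result keeps min(4, 4) = 4 s.f.
Rounded to 4 significant figures: 24.12 cm.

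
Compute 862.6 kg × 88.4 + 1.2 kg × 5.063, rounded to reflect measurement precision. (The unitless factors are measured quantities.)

862.6 × 88.4 = 76253.84 → 7.63 × 10^4 kg (3 s.f., last digit at the 10^2 place).
1.2 × 5.063 = 6.0756 → 6.1 kg (2 s.f., last digit at the 10^-1 place).
Sum: 76259.9156 kg; keep the coarser place, 10^2.
Result: 7.63 × 10^4 kg.

7.63 × 10^4 kg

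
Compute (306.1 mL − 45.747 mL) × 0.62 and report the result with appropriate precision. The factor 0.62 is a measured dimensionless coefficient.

306.1 mL − 45.747 mL = 260.353 mL; the difference is limited to 1 decimal place (4 s.f.).
Carrying full precision, 260.353 × 0.62 = 161.41886 mL; 0.62 has 2 s.f., so the result keeps min(4, 2) = 2 s.f.
Rounded to 2 significant figures: 1.6 × 10² mL.

1.6 × 10² mL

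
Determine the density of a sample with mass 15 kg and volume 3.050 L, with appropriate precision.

density = 15 kg ÷ 3.050 L = 4.91803278689… kg/L.
15 has 2 significant figures; 3.050 has 4.
Division/multiplication keeps the fewest: 2 significant figures.
Rounded: 4.9 kg/L.

4.9 kg/L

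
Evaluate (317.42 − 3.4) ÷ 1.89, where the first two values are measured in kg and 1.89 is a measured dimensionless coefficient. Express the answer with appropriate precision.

317.42 kg − 3.4 kg = 314.02 kg; the difference is limited to 1 decimal place (4 s.f.).
Carrying full precision, 314.02 ÷ 1.89 = 166.148148148… kg; 1.89 has 3 s.f., so the result keeps min(4, 3) = 3 s.f.
Rounded to 3 significant figures: 166 kg.

166 kg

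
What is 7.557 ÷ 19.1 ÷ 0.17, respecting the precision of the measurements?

2.3

7.557 ÷ 19.1 ÷ 0.17 = 2.32737911919…
Multiplication/division keeps the fewest significant figures: 7.557 → 4 s.f., 19.1 → 3 s.f., 0.17 → 2 s.f.; limit is 2.
Rounded to 2 significant figures: 2.3.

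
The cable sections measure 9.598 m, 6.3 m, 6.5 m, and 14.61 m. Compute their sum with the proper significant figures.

37.0 m

9.598 m + 6.3 m + 6.5 m + 14.61 m = 37.008 m.
Addition/subtraction keeps the fewest decimal places: 9.598 → 3 decimal places, 6.3 → 1 decimal place, 6.5 → 1 decimal place, 14.61 → 2 decimal places; limit is 1.
Rounded to 1 decimal place: 37.0 m.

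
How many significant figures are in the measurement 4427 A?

4427: every digit is nonzero and significant.

4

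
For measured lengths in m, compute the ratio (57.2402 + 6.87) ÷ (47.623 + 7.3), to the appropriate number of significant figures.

1.17

57.2402 + 6.87 = 64.1102, limited to 2 d.p. → 4 s.f.; 47.623 + 7.3 = 54.923, limited to 1 d.p. → 3 s.f.
Carrying full precision, 64.1102 ÷ 54.923 = 1.16727418386…; keep min(4, 3) = 3 s.f.
Rounded to 3 significant figures: 1.17.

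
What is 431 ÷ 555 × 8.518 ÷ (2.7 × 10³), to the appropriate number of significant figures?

431 ÷ 555 × 8.518 ÷ (2.7 × 10³) = 0.00244995528862…
Multiplication/division keeps the fewest significant figures: 431 → 3 s.f., 555 → 3 s.f., 8.518 → 4 s.f., 2.7 × 10³ → 2 s.f.; limit is 2.
Rounded to 2 significant figures: 0.0024.

0.0024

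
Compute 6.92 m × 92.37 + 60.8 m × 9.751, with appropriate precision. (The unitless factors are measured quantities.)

1232 m

6.92 × 92.37 = 639.2004 → 6.39 × 10^2 m (3 s.f., last digit at the 10^0 place).
60.8 × 9.751 = 592.8608 → 593 m (3 s.f., last digit at the 10^0 place).
Sum: 1232.0612 m; keep the coarser place, 10^0.
Result: 1232 m.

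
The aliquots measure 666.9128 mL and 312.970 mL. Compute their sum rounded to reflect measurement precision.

979.883 mL

666.9128 mL + 312.970 mL = 979.8828 mL.
Addition/subtraction keeps the fewest decimal places: 666.9128 → 4 decimal places, 312.970 → 3 decimal places; limit is 3.
Rounded to 3 decimal places: 979.883 mL.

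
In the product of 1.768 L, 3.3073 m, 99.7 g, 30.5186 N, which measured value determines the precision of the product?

1.768 L → 4 s.f.; 3.3073 m → 5 s.f.; 99.7 g → 3 s.f.; 30.5186 N → 6 s.f.
The fewest is 3 significant figures, from 99.7 g.

99.7 g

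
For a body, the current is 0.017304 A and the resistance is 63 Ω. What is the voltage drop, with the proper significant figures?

1.1 V

voltage drop = 0.017304 A × 63 Ω = 1.090152 V.
0.017304 has 5 significant figures; 63 has 2.
Division/multiplication keeps the fewest: 2 significant figures.
Rounded: 1.1 V.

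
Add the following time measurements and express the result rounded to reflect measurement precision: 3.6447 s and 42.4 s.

46.0 s

3.6447 s + 42.4 s = 46.0447 s.
Addition/subtraction keeps the fewest decimal places: 3.6447 → 4 decimal places, 42.4 → 1 decimal place; limit is 1.
Rounded to 1 decimal place: 46.0 s.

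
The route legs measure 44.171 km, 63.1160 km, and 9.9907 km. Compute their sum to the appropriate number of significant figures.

117.278 km

44.171 km + 63.1160 km + 9.9907 km = 117.2777 km.
Addition/subtraction keeps the fewest decimal places: 44.171 → 3 decimal places, 63.1160 → 4 decimal places, 9.9907 → 4 decimal places; limit is 3.
Rounded to 3 decimal places: 117.278 km.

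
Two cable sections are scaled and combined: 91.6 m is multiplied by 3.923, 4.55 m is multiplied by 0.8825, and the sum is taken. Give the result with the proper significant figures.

363 m

91.6 × 3.923 = 359.3468 → 359 m (3 s.f., last digit at the 10^0 place).
4.55 × 0.8825 = 4.015375 → 4.02 m (3 s.f., last digit at the 10^-2 place).
Sum: 363.362175 m; keep the coarser place, 10^0.
Result: 363 m.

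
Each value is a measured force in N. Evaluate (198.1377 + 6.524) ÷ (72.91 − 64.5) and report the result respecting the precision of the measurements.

24

198.1377 + 6.524 = 204.6617, limited to 3 d.p. → 6 s.f.; 72.91 − 64.5 = 8.41, limited to 1 d.p. → 2 s.f.
Carrying full precision, 204.6617 ÷ 8.41 = 24.3355172414…; keep min(6, 2) = 2 s.f.
Rounded to 2 significant figures: 24.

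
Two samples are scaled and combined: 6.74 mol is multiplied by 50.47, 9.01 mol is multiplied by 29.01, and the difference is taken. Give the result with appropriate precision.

79 mol

6.74 × 50.47 = 340.1678 → 3.40 × 10^2 mol (3 s.f., last digit at the 10^0 place).
9.01 × 29.01 = 261.3801 → 261 mol (3 s.f., last digit at the 10^0 place).
Difference: 78.7877 mol; keep the coarser place, 10^0.
Result: 79 mol.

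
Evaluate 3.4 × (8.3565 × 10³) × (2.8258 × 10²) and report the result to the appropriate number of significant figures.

8.0 × 10⁶

3.4 × (8.3565 × 10³) × (2.8258 × 10²) = 8028691.218
Multiplication/division keeps the fewest significant figures: 3.4 → 2 s.f., 8.3565 × 10³ → 5 s.f., 2.8258 × 10² → 5 s.f.; limit is 2.
Rounded to 2 significant figures: 8.0 × 10⁶.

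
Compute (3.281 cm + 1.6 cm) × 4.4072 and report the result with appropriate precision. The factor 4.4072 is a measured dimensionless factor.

22 cm

3.281 cm + 1.6 cm = 4.881 cm; the sum is limited to 1 decimal place (2 s.f.).
Carrying full precision, 4.881 × 4.4072 = 21.5115432 cm; 4.4072 has 5 s.f., so the result keeps min(2, 5) = 2 s.f.
Rounded to 2 significant figures: 22 cm.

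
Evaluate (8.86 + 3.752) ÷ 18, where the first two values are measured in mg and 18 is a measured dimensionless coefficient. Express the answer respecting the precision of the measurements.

8.86 mg + 3.752 mg = 12.612 mg; the sum is limited to 2 decimal places (4 s.f.).
Carrying full precision, 12.612 ÷ 18 = 0.700666666667… mg; 18 has 2 s.f., so the result keeps min(4, 2) = 2 s.f.
Rounded to 2 significant figures: 0.70 mg.

0.70 mg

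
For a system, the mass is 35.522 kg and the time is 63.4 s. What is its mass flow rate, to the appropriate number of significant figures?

mass flow rate = 35.522 kg ÷ 63.4 s = 0.560283911672… kg/s.
35.522 has 5 significant figures; 63.4 has 3.
Division/multiplication keeps the fewest: 3 significant figures.
Rounded: 5.60 × 10^-1 kg/s.

5.60 × 10^-1 kg/s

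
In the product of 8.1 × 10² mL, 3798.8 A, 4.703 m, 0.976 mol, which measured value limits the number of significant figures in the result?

8.1 × 10² mL

8.1 × 10² mL → 2 s.f.; 3798.8 A → 5 s.f.; 4.703 m → 4 s.f.; 0.976 mol → 3 s.f.
The fewest is 2 significant figures, from 8.1 × 10² mL.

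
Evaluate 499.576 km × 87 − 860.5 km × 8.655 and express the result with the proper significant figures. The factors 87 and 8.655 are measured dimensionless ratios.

499.576 × 87 = 43463.112 → 4.3 × 10^4 km (2 s.f., last digit at the 10^3 place).
860.5 × 8.655 = 7447.6275 → 7448 km (4 s.f., last digit at the 10^0 place).
Difference: 36015.4845 km; keep the coarser place, 10^3.
Result: 3.6 × 10^4 km.

3.6 × 10^4 km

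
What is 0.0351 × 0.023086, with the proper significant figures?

8.10 × 10^-4

0.0351 × 0.023086 = 0.0008103186
Multiplication/division keeps the fewest significant figures: 0.0351 → 3 s.f., 0.023086 → 5 s.f.; limit is 3.
Rounded to 3 significant figures: 8.10 × 10^-4.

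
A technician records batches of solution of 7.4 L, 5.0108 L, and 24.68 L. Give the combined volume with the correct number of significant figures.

37.1 L

7.4 L + 5.0108 L + 24.68 L = 37.0908 L.
Addition/subtraction keeps the fewest decimal places: 7.4 → 1 decimal place, 5.0108 → 4 decimal places, 24.68 → 2 decimal places; limit is 1.
Rounded to 1 decimal place: 37.1 L.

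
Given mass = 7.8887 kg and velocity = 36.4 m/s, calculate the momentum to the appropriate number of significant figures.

momentum = 7.8887 kg × 36.4 m/s = 287.14868 kg·m/s.
7.8887 has 5 significant figures; 36.4 has 3.
Division/multiplication keeps the fewest: 3 significant figures.
Rounded: 287 kg·m/s.

287 kg·m/s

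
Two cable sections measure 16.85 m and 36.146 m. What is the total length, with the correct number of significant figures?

16.85 m + 36.146 m = 52.996 m.
Addition/subtraction keeps the fewest decimal places: 16.85 → 2 decimal places, 36.146 → 3 decimal places; limit is 2.
Rounded to 2 decimal places: 53.00 m.

53.00 m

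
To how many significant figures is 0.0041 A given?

0.0041: leading zeros are not significant.

2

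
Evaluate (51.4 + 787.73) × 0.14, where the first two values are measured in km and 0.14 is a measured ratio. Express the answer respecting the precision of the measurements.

51.4 km + 787.73 km = 839.13 km; the sum is limited to 1 decimal place (4 s.f.).
Carrying full precision, 839.13 × 0.14 = 117.4782 km; 0.14 has 2 s.f., so the result keeps min(4, 2) = 2 s.f.
Rounded to 2 significant figures: 1.2 × 10² km.

1.2 × 10² km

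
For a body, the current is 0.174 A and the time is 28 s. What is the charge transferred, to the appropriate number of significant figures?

4.9 C

charge transferred = 0.174 A × 28 s = 4.872 C.
0.174 has 3 significant figures; 28 has 2.
Division/multiplication keeps the fewest: 2 significant figures.
Rounded: 4.9 C.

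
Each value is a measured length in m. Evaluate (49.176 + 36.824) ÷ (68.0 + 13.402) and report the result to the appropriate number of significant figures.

49.176 + 36.824 = 86.000, limited to 3 d.p. → 5 s.f.; 68.0 + 13.402 = 81.402, limited to 1 d.p. → 3 s.f.
Carrying full precision, 86.000 ÷ 81.402 = 1.05648509865…; keep min(5, 3) = 3 s.f.
Rounded to 3 significant figures: 1.06.

1.06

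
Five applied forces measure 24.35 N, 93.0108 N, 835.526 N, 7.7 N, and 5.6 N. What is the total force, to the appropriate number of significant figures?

24.35 N + 93.0108 N + 835.526 N + 7.7 N + 5.6 N = 966.1868 N.
Addition/subtraction keeps the fewest decimal places: 24.35 → 2 decimal places, 93.0108 → 4 decimal places, 835.526 → 3 decimal places, 7.7 → 1 decimal place, 5.6 → 1 decimal place; limit is 1.
Rounded to 1 decimal place: 966.2 N.

966.2 N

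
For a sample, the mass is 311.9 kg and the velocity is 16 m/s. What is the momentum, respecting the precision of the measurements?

5.0 × 10³ kg·m/s

momentum = 311.9 kg × 16 m/s = 4990.4 kg·m/s.
311.9 has 4 significant figures; 16 has 2.
Division/multiplication keeps the fewest: 2 significant figures.
Rounded: 5.0 × 10³ kg·m/s.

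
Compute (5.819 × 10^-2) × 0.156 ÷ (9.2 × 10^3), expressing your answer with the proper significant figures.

9.9 × 10^-7

(5.819 × 10^-2) × 0.156 ÷ (9.2 × 10^3) = 9.867 × 10^-7
Multiplication/division keeps the fewest significant figures: 5.819 × 10^-2 → 4 s.f., 0.156 → 3 s.f., 9.2 × 10^3 → 2 s.f.; limit is 2.
Rounded to 2 significant figures: 9.9 × 10^-7.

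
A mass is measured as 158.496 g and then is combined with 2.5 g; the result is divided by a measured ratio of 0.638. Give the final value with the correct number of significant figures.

252 g

158.496 g + 2.5 g = 160.996 g; the sum is limited to 1 decimal place (4 s.f.).
Carrying full precision, 160.996 ÷ 0.638 = 252.344827586… g; 0.638 has 3 s.f., so the result keeps min(4, 3) = 3 s.f.
Rounded to 3 significant figures: 252 g.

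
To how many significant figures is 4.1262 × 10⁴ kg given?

5

4.1262 × 10⁴: in scientific notation every digit of the coefficient is significant.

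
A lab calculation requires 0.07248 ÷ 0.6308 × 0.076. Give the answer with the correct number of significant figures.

0.0087

0.07248 ÷ 0.6308 × 0.076 = 0.00873253012048…
Multiplication/division keeps the fewest significant figures: 0.07248 → 4 s.f., 0.6308 → 4 s.f., 0.076 → 2 s.f.; limit is 2.
Rounded to 2 significant figures: 0.0087.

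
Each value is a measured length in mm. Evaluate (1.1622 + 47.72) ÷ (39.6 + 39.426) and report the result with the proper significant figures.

0.619

1.1622 + 47.72 = 48.8822, limited to 2 d.p. → 4 s.f.; 39.6 + 39.426 = 79.026, limited to 1 d.p. → 3 s.f.
Carrying full precision, 48.8822 ÷ 79.026 = 0.618558449118…; keep min(4, 3) = 3 s.f.
Rounded to 3 significant figures: 0.619.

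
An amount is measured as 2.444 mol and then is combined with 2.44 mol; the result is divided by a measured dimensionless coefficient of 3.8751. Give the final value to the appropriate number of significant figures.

2.444 mol + 2.44 mol = 4.884 mol; the sum is limited to 2 decimal places (3 s.f.).
Carrying full precision, 4.884 ÷ 3.8751 = 1.26035457149… mol; 3.8751 has 5 s.f., so the result keeps min(3, 5) = 3 s.f.
Rounded to 3 significant figures: 1.26 mol.

1.26 mol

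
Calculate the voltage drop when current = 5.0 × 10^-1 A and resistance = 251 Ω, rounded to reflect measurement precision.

1.3 × 10^2 V

voltage drop = 5.0 × 10^-1 A × 251 Ω = 125.5 V.
5.0 × 10^-1 has 2 significant figures; 251 has 3.
Division/multiplication keeps the fewest: 2 significant figures.
Rounded: 1.3 × 10^2 V.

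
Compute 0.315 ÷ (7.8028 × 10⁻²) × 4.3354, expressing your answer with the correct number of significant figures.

17.5

0.315 ÷ (7.8028 × 10⁻²) × 4.3354 = 17.5020633619…
Multiplication/division keeps the fewest significant figures: 0.315 → 3 s.f., 7.8028 × 10⁻² → 5 s.f., 4.3354 → 5 s.f.; limit is 3.
Rounded to 3 significant figures: 17.5.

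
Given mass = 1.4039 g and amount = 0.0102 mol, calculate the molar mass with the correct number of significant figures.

1.38 × 10² g/mol

molar mass = 1.4039 g ÷ 0.0102 mol = 137.637254902… g/mol.
1.4039 has 5 significant figures; 0.0102 has 3.
Division/multiplication keeps the fewest: 3 significant figures.
Rounded: 1.38 × 10² g/mol.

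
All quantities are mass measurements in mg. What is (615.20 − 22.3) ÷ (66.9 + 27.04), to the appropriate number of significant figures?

615.20 − 22.3 = 592.90, limited to 1 d.p. → 4 s.f.; 66.9 + 27.04 = 93.94, limited to 1 d.p. → 3 s.f.
Carrying full precision, 592.90 ÷ 93.94 = 6.31147540984…; keep min(4, 3) = 3 s.f.
Rounded to 3 significant figures: 6.31.

6.31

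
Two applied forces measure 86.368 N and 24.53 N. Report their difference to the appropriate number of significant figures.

86.368 N − 24.53 N = 61.838 N.
Addition/subtraction keeps the fewest decimal places: 86.368 → 3 decimal places, 24.53 → 2 decimal places; limit is 2.
Rounded to 2 decimal places: 61.84 N.

61.84 N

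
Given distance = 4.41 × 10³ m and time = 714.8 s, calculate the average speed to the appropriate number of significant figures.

6.17 m/s

average speed = 4.41 × 10³ m ÷ 714.8 s = 6.1695579183… m/s.
4.41 × 10³ has 3 significant figures; 714.8 has 4.
Division/multiplication keeps the fewest: 3 significant figures.
Rounded: 6.17 m/s.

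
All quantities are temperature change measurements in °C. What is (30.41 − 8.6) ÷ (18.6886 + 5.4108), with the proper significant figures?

0.905

30.41 − 8.6 = 21.81, limited to 1 d.p. → 3 s.f.; 18.6886 + 5.4108 = 24.0994, limited to 4 d.p. → 6 s.f.
Carrying full precision, 21.81 ÷ 24.0994 = 0.905001784277…; keep min(3, 6) = 3 s.f.
Rounded to 3 significant figures: 0.905.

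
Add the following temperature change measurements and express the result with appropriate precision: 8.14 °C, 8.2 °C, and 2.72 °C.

8.14 °C + 8.2 °C + 2.72 °C = 19.06 °C.
Addition/subtraction keeps the fewest decimal places: 8.14 → 2 decimal places, 8.2 → 1 decimal place, 2.72 → 2 decimal places; limit is 1.
Rounded to 1 decimal place: 19.1 °C.

19.1 °C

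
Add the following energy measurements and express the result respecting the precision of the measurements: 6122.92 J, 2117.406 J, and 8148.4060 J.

16388.73 J

6122.92 J + 2117.406 J + 8148.4060 J = 16388.7320 J.
Addition/subtraction keeps the fewest decimal places: 6122.92 → 2 decimal places, 2117.406 → 3 decimal places, 8148.4060 → 4 decimal places; limit is 2.
Rounded to 2 decimal places: 16388.73 J.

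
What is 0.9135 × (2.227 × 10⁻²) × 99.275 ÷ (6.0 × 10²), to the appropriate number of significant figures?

0.0034

0.9135 × (2.227 × 10⁻²) × 99.275 ÷ (6.0 × 10²) = 0.00336602559562…
Multiplication/division keeps the fewest significant figures: 0.9135 → 4 s.f., 2.227 × 10⁻² → 4 s.f., 99.275 → 5 s.f., 6.0 × 10² → 2 s.f.; limit is 2.
Rounded to 2 significant figures: 0.0034.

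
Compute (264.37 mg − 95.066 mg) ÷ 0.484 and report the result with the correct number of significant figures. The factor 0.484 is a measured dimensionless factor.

3.50 × 10² mg

264.37 mg − 95.066 mg = 169.304 mg; the difference is limited to 2 decimal places (5 s.f.).
Carrying full precision, 169.304 ÷ 0.484 = 349.801652893… mg; 0.484 has 3 s.f., so the result keeps min(5, 3) = 3 s.f.
Rounded to 3 significant figures: 3.50 × 10² mg.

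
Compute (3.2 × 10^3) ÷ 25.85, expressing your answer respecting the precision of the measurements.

1.2 × 10^2

(3.2 × 10^3) ÷ 25.85 = 123.791102515…
Multiplication/division keeps the fewest significant figures: 3.2 × 10^3 → 2 s.f., 25.85 → 4 s.f.; limit is 2.
Rounded to 2 significant figures: 1.2 × 10^2.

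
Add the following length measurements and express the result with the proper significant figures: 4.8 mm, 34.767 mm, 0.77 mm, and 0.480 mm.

4.8 mm + 34.767 mm + 0.77 mm + 0.480 mm = 40.817 mm.
Addition/subtraction keeps the fewest decimal places: 4.8 → 1 decimal place, 34.767 → 3 decimal places, 0.77 → 2 decimal places, 0.480 → 3 decimal places; limit is 1.
Rounded to 1 decimal place: 40.8 mm.

40.8 mm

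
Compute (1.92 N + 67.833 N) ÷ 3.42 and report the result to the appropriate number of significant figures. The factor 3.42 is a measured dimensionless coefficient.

1.92 N + 67.833 N = 69.753 N; the sum is limited to 2 decimal places (4 s.f.).
Carrying full precision, 69.753 ÷ 3.42 = 20.3956140351… N; 3.42 has 3 s.f., so the result keeps min(4, 3) = 3 s.f.
Rounded to 3 significant figures: 20.4 N.

20.4 N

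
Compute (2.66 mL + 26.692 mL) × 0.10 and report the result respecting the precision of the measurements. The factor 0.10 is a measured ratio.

2.66 mL + 26.692 mL = 29.352 mL; the sum is limited to 2 decimal places (4 s.f.).
Carrying full precision, 29.352 × 0.10 = 2.9352 mL; 0.10 has 2 s.f., so the result keeps min(4, 2) = 2 s.f.
Rounded to 2 significant figures: 2.9 mL.

2.9 mL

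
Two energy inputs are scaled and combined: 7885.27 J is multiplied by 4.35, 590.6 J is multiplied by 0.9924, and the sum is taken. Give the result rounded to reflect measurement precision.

3.49 × 10^4 J

7885.27 × 4.35 = 34300.9245 → 3.43 × 10^4 J (3 s.f., last digit at the 10^2 place).
590.6 × 0.9924 = 586.11144 → 586.1 J (4 s.f., last digit at the 10^-1 place).
Sum: 34887.03594 J; keep the coarser place, 10^2.
Result: 3.49 × 10^4 J.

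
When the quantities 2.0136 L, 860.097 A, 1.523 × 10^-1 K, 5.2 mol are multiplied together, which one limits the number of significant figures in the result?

5.2 mol

2.0136 L → 5 s.f.; 860.097 A → 6 s.f.; 1.523 × 10^-1 K → 4 s.f.; 5.2 mol → 2 s.f.
The fewest is 2 significant figures, from 5.2 mol.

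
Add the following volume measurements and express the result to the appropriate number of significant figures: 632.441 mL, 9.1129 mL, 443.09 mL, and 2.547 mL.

1087.19 mL

632.441 mL + 9.1129 mL + 443.09 mL + 2.547 mL = 1087.1909 mL.
Addition/subtraction keeps the fewest decimal places: 632.441 → 3 decimal places, 9.1129 → 4 decimal places, 443.09 → 2 decimal places, 2.547 → 3 decimal places; limit is 2.
Rounded to 2 decimal places: 1087.19 mL.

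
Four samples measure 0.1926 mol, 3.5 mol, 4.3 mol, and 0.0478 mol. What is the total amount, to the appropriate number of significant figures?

0.1926 mol + 3.5 mol + 4.3 mol + 0.0478 mol = 8.0404 mol.
Addition/subtraction keeps the fewest decimal places: 0.1926 → 4 decimal places, 3.5 → 1 decimal place, 4.3 → 1 decimal place, 0.0478 → 4 decimal places; limit is 1.
Rounded to 1 decimal place: 8.0 mol.

8.0 mol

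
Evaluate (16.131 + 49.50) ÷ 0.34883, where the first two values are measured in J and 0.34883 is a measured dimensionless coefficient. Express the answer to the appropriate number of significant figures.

16.131 J + 49.50 J = 65.631 J; the sum is limited to 2 decimal places (4 s.f.).
Carrying full precision, 65.631 ÷ 0.34883 = 188.146088352… J; 0.34883 has 5 s.f., so the result keeps min(4, 5) = 4 s.f.
Rounded to 4 significant figures: 188.1 J.

188.1 J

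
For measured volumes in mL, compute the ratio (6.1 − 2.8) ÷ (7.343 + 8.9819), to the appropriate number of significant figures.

0.20

6.1 − 2.8 = 3.3, limited to 1 d.p. → 2 s.f.; 7.343 + 8.9819 = 16.3249, limited to 3 d.p. → 5 s.f.
Carrying full precision, 3.3 ÷ 16.3249 = 0.202145189251…; keep min(2, 5) = 2 s.f.
Rounded to 2 significant figures: 0.20.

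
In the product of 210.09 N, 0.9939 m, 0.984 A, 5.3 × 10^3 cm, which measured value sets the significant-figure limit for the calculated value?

210.09 N → 5 s.f.; 0.9939 m → 4 s.f.; 0.984 A → 3 s.f.; 5.3 × 10^3 cm → 2 s.f.
The fewest is 2 significant figures, from 5.3 × 10^3 cm.

5.3 × 10^3 cm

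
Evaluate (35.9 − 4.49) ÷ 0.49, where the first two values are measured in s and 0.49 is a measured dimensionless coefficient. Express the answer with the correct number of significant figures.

64 s

35.9 s − 4.49 s = 31.41 s; the difference is limited to 1 decimal place (3 s.f.).
Carrying full precision, 31.41 ÷ 0.49 = 64.1020408163… s; 0.49 has 2 s.f., so the result keeps min(3, 2) = 2 s.f.
Rounded to 2 significant figures: 64 s.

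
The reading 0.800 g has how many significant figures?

0.800: leading zeros are not significant; trailing zeros after a decimal point are significant.

3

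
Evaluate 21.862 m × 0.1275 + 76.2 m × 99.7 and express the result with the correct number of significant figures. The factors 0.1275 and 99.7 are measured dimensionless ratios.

21.862 × 0.1275 = 2.787405 → 2.787 m (4 s.f., last digit at the 10^-3 place).
76.2 × 99.7 = 7597.14 → 7.60 × 10³ m (3 s.f., last digit at the 10^1 place).
Sum: 7599.927405 m; keep the coarser place, 10^1.
Result: 7.60 × 10³ m.

7.60 × 10³ m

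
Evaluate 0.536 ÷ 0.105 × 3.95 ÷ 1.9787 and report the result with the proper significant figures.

10.2

0.536 ÷ 0.105 × 3.95 ÷ 1.9787 = 10.190432872…
Multiplication/division keeps the fewest significant figures: 0.536 → 3 s.f., 0.105 → 3 s.f., 3.95 → 3 s.f., 1.9787 → 5 s.f.; limit is 3.
Rounded to 3 significant figures: 10.2.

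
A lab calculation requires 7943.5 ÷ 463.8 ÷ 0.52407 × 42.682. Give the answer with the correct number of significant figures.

1395

7943.5 ÷ 463.8 ÷ 0.52407 × 42.682 = 1394.8792618…
Multiplication/division keeps the fewest significant figures: 7943.5 → 5 s.f., 463.8 → 4 s.f., 0.52407 → 5 s.f., 42.682 → 5 s.f.; limit is 4.
Rounded to 4 significant figures: 1395.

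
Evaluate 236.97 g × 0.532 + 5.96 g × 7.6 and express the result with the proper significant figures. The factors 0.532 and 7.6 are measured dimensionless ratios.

171 g

236.97 × 0.532 = 126.06804 → 1.26 × 10^2 g (3 s.f., last digit at the 10^0 place).
5.96 × 7.6 = 45.296 → 45 g (2 s.f., last digit at the 10^0 place).
Sum: 171.36404 g; keep the coarser place, 10^0.
Result: 171 g.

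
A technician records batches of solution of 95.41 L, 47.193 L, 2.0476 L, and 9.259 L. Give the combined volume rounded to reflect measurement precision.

153.91 L

95.41 L + 47.193 L + 2.0476 L + 9.259 L = 153.9096 L.
Addition/subtraction keeps the fewest decimal places: 95.41 → 2 decimal places, 47.193 → 3 decimal places, 2.0476 → 4 decimal places, 9.259 → 3 decimal places; limit is 2.
Rounded to 2 decimal places: 153.91 L.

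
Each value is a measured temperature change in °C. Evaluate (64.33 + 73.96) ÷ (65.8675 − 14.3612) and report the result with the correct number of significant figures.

64.33 + 73.96 = 138.29, limited to 2 d.p. → 5 s.f.; 65.8675 − 14.3612 = 51.5063, limited to 4 d.p. → 6 s.f.
Carrying full precision, 138.29 ÷ 51.5063 = 2.68491427262…; keep min(5, 6) = 5 s.f.
Rounded to 5 significant figures: 2.6849.

2.6849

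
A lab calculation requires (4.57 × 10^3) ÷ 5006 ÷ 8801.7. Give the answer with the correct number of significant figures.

(4.57 × 10^3) ÷ 5006 ÷ 8801.7 = 0.000103719112738…
Multiplication/division keeps the fewest significant figures: 4.57 × 10^3 → 3 s.f., 5006 → 4 s.f., 8801.7 → 5 s.f.; limit is 3.
Rounded to 3 significant figures: 1.04 × 10^-4.

1.04 × 10^-4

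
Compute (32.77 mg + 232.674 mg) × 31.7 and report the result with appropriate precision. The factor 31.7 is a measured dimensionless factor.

8.41 × 10^3 mg

32.77 mg + 232.674 mg = 265.444 mg; the sum is limited to 2 decimal places (5 s.f.).
Carrying full precision, 265.444 × 31.7 = 8414.5748 mg; 31.7 has 3 s.f., so the result keeps min(5, 3) = 3 s.f.
Rounded to 3 significant figures: 8.41 × 10^3 mg.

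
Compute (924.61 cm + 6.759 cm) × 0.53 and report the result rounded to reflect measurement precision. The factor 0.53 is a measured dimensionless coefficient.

4.9 × 10^2 cm

924.61 cm + 6.759 cm = 931.369 cm; the sum is limited to 2 decimal places (5 s.f.).
Carrying full precision, 931.369 × 0.53 = 493.62557 cm; 0.53 has 2 s.f., so the result keeps min(5, 2) = 2 s.f.
Rounded to 2 significant figures: 4.9 × 10^2 cm.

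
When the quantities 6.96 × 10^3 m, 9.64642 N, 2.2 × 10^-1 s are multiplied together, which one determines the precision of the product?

2.2 × 10^-1 s

6.96 × 10^3 m → 3 s.f.; 9.64642 N → 6 s.f.; 2.2 × 10^-1 s → 2 s.f.
The fewest is 2 significant figures, from 2.2 × 10^-1 s.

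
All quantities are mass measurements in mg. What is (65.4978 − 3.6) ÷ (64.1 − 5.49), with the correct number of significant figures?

1.06

65.4978 − 3.6 = 61.8978, limited to 1 d.p. → 3 s.f.; 64.1 − 5.49 = 58.61, limited to 1 d.p. → 3 s.f.
Carrying full precision, 61.8978 ÷ 58.61 = 1.05609622931…; keep min(3, 3) = 3 s.f.
Rounded to 3 significant figures: 1.06.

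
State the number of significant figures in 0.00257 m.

3

0.00257: leading zeros are not significant.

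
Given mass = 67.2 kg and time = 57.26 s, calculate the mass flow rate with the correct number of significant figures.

1.17 kg/s

mass flow rate = 67.2 kg ÷ 57.26 s = 1.17359413203… kg/s.
67.2 has 3 significant figures; 57.26 has 4.
Division/multiplication keeps the fewest: 3 significant figures.
Rounded: 1.17 kg/s.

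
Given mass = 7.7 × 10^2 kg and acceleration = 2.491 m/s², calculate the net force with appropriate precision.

net force = 7.7 × 10^2 kg × 2.491 m/s² = 1918.07 N.
7.7 × 10^2 has 2 significant figures; 2.491 has 4.
Division/multiplication keeps the fewest: 2 significant figures.
Rounded: 1.9 × 10^3 N.

1.9 × 10^3 N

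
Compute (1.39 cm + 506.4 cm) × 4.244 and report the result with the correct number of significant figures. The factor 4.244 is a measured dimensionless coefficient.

1.39 cm + 506.4 cm = 507.79 cm; the sum is limited to 1 decimal place (4 s.f.).
Carrying full precision, 507.79 × 4.244 = 2155.06076 cm; 4.244 has 4 s.f., so the result keeps min(4, 4) = 4 s.f.
Rounded to 4 significant figures: 2155 cm.

2155 cm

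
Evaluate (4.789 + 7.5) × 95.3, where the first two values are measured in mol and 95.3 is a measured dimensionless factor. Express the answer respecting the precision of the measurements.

4.789 mol + 7.5 mol = 12.289 mol; the sum is limited to 1 decimal place (3 s.f.).
Carrying full precision, 12.289 × 95.3 = 1171.1417 mol; 95.3 has 3 s.f., so the result keeps min(3, 3) = 3 s.f.
Rounded to 3 significant figures: 1.17 × 10^3 mol.

1.17 × 10^3 mol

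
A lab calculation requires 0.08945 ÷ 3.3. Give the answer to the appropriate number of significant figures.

0.08945 ÷ 3.3 = 0.0271060606061…
Multiplication/division keeps the fewest significant figures: 0.08945 → 4 s.f., 3.3 → 2 s.f.; limit is 2.
Rounded to 2 significant figures: 2.7 × 10⁻².

2.7 × 10⁻²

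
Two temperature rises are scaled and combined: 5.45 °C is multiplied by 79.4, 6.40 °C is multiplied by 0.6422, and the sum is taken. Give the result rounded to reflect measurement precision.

437 °C

5.45 × 79.4 = 432.73 → 433 °C (3 s.f., last digit at the 10^0 place).
6.40 × 0.6422 = 4.11008 → 4.11 °C (3 s.f., last digit at the 10^-2 place).
Sum: 436.84008 °C; keep the coarser place, 10^0.
Result: 437 °C.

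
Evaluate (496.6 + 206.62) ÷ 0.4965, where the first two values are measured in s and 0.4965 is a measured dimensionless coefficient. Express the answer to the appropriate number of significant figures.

1416 s

496.6 s + 206.62 s = 703.22 s; the sum is limited to 1 decimal place (4 s.f.).
Carrying full precision, 703.22 ÷ 0.4965 = 1416.35448137… s; 0.4965 has 4 s.f., so the result keeps min(4, 4) = 4 s.f.
Rounded to 4 significant figures: 1416 s.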